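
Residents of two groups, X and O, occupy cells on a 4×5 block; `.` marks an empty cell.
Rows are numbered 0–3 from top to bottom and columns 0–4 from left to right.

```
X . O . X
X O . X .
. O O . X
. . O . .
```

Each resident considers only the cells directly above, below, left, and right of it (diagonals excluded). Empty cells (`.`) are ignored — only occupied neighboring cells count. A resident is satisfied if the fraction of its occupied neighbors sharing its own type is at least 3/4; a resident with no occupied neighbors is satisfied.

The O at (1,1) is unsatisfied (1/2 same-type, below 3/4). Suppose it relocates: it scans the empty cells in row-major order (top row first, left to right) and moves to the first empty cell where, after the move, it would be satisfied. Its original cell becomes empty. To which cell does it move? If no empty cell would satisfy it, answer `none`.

Vacating (1,1). Empty cells in order:
  (0,1): 1/2 same-type → still unsatisfied.
  (0,3): 1/3 same-type → still unsatisfied.
  (1,2): 2/3 same-type → still unsatisfied.
  (1,4): 0/3 same-type → still unsatisfied.
  (2,0): 1/2 same-type → still unsatisfied.
  (2,3): 1/3 same-type → still unsatisfied.
  (3,0): 0/0 same-type → satisfied — stop here.

(3,0)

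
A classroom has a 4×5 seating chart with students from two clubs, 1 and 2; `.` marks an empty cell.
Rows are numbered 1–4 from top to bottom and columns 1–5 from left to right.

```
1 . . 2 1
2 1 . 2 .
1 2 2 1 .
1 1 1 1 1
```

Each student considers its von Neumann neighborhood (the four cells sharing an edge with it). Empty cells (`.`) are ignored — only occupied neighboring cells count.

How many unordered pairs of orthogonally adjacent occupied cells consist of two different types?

10

Scan each occupied cell's neighbors to the right and below so each pair is counted once.
Row 1: 1(1,1)–2(2,1)≠ 2(1,4)–1(1,5)≠ 2(1,4)–2(2,4)=  → 2/3 unlike.
Row 2: 2(2,1)–1(2,2)≠ 2(2,1)–1(3,1)≠ 1(2,2)–2(3,2)≠ 2(2,4)–1(3,4)≠  → 4/4 unlike.
Row 3: 1(3,1)–2(3,2)≠ 1(3,1)–1(4,1)= 2(3,2)–2(3,3)= 2(3,2)–1(4,2)≠ 2(3,3)–1(3,4)≠ 2(3,3)–1(4,3)≠ 1(3,4)–1(4,4)=  → 4/7 unlike.
Row 4: 1(4,1)–1(4,2)= 1(4,2)–1(4,3)= 1(4,3)–1(4,4)= 1(4,4)–1(4,5)=  → 0/4 unlike.
Total adjacent occupied pairs: 18; unlike-type pairs: 10.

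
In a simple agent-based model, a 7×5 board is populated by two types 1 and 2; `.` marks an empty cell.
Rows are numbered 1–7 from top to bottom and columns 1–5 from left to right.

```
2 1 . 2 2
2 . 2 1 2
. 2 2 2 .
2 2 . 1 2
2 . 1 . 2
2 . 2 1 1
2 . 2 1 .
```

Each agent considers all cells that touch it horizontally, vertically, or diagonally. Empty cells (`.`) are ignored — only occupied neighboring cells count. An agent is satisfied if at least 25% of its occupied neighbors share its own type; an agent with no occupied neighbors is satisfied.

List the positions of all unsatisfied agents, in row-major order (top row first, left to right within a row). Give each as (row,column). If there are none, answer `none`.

(1,2), (2,4), (4,4)

(1,1)2 1/2 ✓
(1,2)1 0/3 ✗
(1,4)2 3/4 ✓
(1,5)2 2/3 ✓
(2,1)2 2/3 ✓
(2,3)2 4/6 ✓
(2,4)1 0/6 ✗
(2,5)2 3/4 ✓
(3,2)2 5/5 ✓
(3,3)2 4/6 ✓
(3,4)2 4/6 ✓
(4,1)2 3/3 ✓
(4,2)2 4/5 ✓
(4,4)1 1/5 ✗
(4,5)2 2/3 ✓
(5,1)2 3/3 ✓
(5,3)1 2/4 ✓
(5,5)2 1/4 ✓
(6,1)2 2/2 ✓
(6,3)2 1/4 ✓
(6,4)1 3/6 ✓
(6,5)1 2/3 ✓
(7,1)2 1/1 ✓
(7,3)2 1/3 ✓
(7,4)1 2/4 ✓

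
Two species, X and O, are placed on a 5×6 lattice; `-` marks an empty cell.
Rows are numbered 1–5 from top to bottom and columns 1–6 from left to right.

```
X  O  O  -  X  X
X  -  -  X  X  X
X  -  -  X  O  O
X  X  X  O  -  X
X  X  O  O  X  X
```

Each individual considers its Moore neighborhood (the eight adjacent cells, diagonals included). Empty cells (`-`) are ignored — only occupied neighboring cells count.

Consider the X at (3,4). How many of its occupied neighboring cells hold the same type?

Occupied neighbors of (3,4): (2,4)=X, (2,5)=X, (3,5)=O, (4,3)=X, (4,4)=O.
Same type (X): 3 of 5.

3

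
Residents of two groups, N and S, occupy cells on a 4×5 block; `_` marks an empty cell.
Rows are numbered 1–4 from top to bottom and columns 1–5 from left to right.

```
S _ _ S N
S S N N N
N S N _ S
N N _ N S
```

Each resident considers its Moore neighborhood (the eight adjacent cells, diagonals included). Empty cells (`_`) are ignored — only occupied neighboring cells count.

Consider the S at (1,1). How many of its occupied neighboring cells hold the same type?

Occupied neighbors of (1,1): (2,1)=S, (2,2)=S.
Same type (S): 2 of 2.

2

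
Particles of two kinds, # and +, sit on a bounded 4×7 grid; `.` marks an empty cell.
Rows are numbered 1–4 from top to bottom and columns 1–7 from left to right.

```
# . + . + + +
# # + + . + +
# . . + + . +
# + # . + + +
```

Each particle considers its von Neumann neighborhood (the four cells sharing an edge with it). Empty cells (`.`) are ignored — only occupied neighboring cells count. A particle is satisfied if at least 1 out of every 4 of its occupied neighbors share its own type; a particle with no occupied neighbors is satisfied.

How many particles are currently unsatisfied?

2

(1,1)# 1/1 ✓
(1,3)+ 1/1 ✓
(1,5)+ 1/1 ✓
(1,6)+ 3/3 ✓
(1,7)+ 2/2 ✓
(2,1)# 3/3 ✓
(2,2)# 1/2 ✓
(2,3)+ 2/3 ✓
(2,4)+ 2/2 ✓
(2,6)+ 2/2 ✓
(2,7)+ 3/3 ✓
(3,1)# 2/2 ✓
(3,4)+ 2/2 ✓
(3,5)+ 2/2 ✓
(3,7)+ 2/2 ✓
(4,1)# 1/2 ✓
(4,2)+ 0/2 ✗
(4,3)# 0/1 ✗
(4,5)+ 2/2 ✓
(4,6)+ 2/2 ✓
(4,7)+ 2/2 ✓
Unsatisfied: (4,2), (4,3) — 2 in total.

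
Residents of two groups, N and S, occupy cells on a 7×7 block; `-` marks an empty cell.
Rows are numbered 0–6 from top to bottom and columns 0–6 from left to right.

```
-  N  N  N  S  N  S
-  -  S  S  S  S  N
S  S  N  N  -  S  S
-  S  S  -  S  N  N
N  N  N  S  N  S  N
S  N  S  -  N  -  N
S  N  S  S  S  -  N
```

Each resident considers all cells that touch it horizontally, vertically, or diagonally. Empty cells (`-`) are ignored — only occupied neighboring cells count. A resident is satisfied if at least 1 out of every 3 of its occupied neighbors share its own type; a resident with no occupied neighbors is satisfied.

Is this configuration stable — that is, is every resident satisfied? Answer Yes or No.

No

Row 0: (0,1)N 1/2 ok · (0,2)N 2/4 ok · (0,3)N 1/5 unhappy · (0,4)S 3/5 ok · (0,5)N 1/5 unhappy · (0,6)S 1/3 ok
Row 1: (1,2)S 2/7 unhappy · (1,3)S 3/7 ok · (1,4)S 4/7 ok · (1,5)S 5/7 ok · (1,6)N 1/5 unhappy
Row 2: (2,0)S 2/2 ok · (2,1)S 4/5 ok · (2,2)N 1/6 unhappy · (2,3)N 1/6 unhappy · (2,5)S 4/7 ok · (2,6)S 2/5 ok
Row 3: (3,1)S 3/7 ok · (3,2)S 3/7 ok · (3,4)S 3/6 ok · (3,5)N 3/7 ok · (3,6)N 2/5 ok
Row 4: (4,0)N 2/4 ok · (4,1)N 3/7 ok · (4,2)N 2/6 ok · (4,3)S 3/6 ok · (4,4)N 2/5 ok · (4,5)S 1/7 unhappy · (4,6)N 3/4 ok
Row 5: (5,0)S 1/5 unhappy · (5,1)N 4/8 ok · (5,2)S 3/7 ok · (5,4)N 1/5 unhappy · (5,6)N 2/3 ok
Row 6: (6,0)S 1/3 ok · (6,1)N 1/5 unhappy · (6,2)S 2/4 ok · (6,3)S 3/4 ok · (6,4)S 1/2 ok · (6,6)N 1/1 ok
For instance (0,3) has only 1/5 same-type neighbors, below 1/3.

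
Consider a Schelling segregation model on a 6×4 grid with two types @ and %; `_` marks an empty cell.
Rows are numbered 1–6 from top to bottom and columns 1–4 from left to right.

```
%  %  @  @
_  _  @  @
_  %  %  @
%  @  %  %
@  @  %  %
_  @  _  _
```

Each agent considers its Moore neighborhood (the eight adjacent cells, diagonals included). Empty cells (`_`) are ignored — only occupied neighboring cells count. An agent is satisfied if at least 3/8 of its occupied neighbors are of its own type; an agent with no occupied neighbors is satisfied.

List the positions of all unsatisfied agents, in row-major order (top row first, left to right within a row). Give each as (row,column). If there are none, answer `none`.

(1,2), (4,1), (4,2)

(1,1)% 1/1 ok
(1,2)% 1/3 unhappy
(1,3)@ 3/4 ok
(1,4)@ 3/3 ok
(2,3)@ 4/7 ok
(2,4)@ 4/5 ok
(3,2)% 3/5 ok
(3,3)% 3/7 ok
(3,4)@ 2/5 ok
(4,1)% 1/4 unhappy
(4,2)@ 2/7 unhappy
(4,3)% 5/8 ok
(4,4)% 4/5 ok
(5,1)@ 3/4 ok
(5,2)@ 3/6 ok
(5,3)% 3/6 ok
(5,4)% 3/3 ok
(6,2)@ 2/3 ok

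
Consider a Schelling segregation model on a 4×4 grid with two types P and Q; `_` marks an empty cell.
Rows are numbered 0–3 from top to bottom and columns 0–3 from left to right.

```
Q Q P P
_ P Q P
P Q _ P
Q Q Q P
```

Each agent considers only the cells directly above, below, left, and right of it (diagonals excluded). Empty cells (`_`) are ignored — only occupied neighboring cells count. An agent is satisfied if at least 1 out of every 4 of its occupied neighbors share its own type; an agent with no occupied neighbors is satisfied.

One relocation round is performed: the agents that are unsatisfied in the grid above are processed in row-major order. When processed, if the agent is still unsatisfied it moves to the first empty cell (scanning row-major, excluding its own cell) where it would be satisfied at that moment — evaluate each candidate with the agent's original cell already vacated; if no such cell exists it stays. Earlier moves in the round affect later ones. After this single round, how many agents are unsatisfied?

Initially unsatisfied (in order): (1,1), (1,2), (2,0).
  (1,1) → (1,0).
  (1,2) → (1,1).
  (2,0): now satisfied by earlier moves; stays.
Resulting grid:
Q Q P P
P Q _ P
P Q _ P
Q Q Q P
All satisfied now.

0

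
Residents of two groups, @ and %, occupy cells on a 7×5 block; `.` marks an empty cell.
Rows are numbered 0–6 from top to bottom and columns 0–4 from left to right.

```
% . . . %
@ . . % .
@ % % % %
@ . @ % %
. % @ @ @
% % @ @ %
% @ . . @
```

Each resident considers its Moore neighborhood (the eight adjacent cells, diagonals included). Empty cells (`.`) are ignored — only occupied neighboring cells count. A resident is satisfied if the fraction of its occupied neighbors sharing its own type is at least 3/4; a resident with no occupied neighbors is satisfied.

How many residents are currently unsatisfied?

(0,0)% 0/1 not
(0,4)% 1/1 satisfied
(1,0)@ 1/3 not
(1,3)% 4/4 satisfied
(2,0)@ 2/3 not
(2,1)% 1/5 not
(2,2)% 4/5 satisfied
(2,3)% 5/6 satisfied
(2,4)% 4/4 satisfied
(3,0)@ 1/3 not
(3,2)@ 2/7 not
(3,3)% 4/8 not
(3,4)% 3/5 not
(4,1)% 2/6 not
(4,2)@ 4/7 not
(4,3)@ 5/8 not
(4,4)@ 2/5 not
(5,0)% 3/4 satisfied
(5,1)% 3/6 not
(5,2)@ 4/6 not
(5,3)@ 5/6 satisfied
(5,4)% 0/4 not
(6,0)% 2/3 not
(6,1)@ 1/4 not
(6,4)@ 1/2 not
Unsatisfied: (0,0), (1,0), (2,0), (2,1), (3,0), (3,2), (3,3), (3,4), (4,1), (4,2), (4,3), (4,4), (5,1), (5,2), (5,4), (6,0), (6,1), (6,4) — 18 in total.

18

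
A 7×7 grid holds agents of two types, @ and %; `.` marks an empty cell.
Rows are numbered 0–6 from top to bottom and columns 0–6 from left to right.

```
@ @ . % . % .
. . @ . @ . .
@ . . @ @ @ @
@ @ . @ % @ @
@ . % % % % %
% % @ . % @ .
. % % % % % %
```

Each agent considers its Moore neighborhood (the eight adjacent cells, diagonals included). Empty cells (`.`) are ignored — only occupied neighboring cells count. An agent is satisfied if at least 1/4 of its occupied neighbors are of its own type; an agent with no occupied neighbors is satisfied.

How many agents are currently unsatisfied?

4

(0,0)@ 1/1 ✓
(0,1)@ 2/2 ✓
(0,3)% 0/2 ✗
(0,5)% 0/1 ✗
(1,2)@ 2/3 ✓
(1,4)@ 3/5 ✓
(2,0)@ 2/2 ✓
(2,3)@ 4/5 ✓
(2,4)@ 5/6 ✓
(2,5)@ 5/6 ✓
(2,6)@ 3/3 ✓
(3,0)@ 3/3 ✓
(3,1)@ 3/4 ✓
(3,3)@ 2/6 ✓
(3,4)% 3/8 ✓
(3,5)@ 4/8 ✓
(3,6)@ 3/5 ✓
(4,0)@ 2/4 ✓
(4,2)% 2/5 ✓
(4,3)% 4/6 ✓
(4,4)% 4/7 ✓
(4,5)% 4/7 ✓
(4,6)% 1/4 ✓
(5,0)% 2/3 ✓
(5,1)% 4/6 ✓
(5,2)@ 0/6 ✗
(5,4)% 6/7 ✓
(5,5)@ 0/7 ✗
(6,1)% 3/4 ✓
(6,2)% 3/4 ✓
(6,3)% 3/4 ✓
(6,4)% 3/4 ✓
(6,5)% 3/4 ✓
(6,6)% 1/2 ✓
Unsatisfied: (0,3), (0,5), (5,2), (5,5) — 4 in total.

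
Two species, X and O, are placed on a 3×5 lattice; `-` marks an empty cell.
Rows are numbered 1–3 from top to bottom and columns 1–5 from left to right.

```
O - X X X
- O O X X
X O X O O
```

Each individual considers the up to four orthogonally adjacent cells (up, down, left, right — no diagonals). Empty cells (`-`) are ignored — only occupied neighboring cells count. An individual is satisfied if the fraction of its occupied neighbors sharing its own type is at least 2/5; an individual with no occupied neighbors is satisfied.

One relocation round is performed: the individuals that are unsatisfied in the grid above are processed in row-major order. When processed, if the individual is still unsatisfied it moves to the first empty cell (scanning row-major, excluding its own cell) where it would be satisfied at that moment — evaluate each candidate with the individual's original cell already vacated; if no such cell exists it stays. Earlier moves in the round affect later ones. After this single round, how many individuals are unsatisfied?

1

Initially unsatisfied (in order): (2,3), (3,1), (3,2), (3,3), (3,4).
  (2,3) → (1,2).
  (3,1) → (2,3).
  (3,2): now satisfied by earlier moves; stays.
  (3,3): no empty cell satisfies it; stays.
  (3,4) → (2,1).
Resulting grid:
O O X X X
O O X X X
- O X - O
Unsatisfied now: (3,5).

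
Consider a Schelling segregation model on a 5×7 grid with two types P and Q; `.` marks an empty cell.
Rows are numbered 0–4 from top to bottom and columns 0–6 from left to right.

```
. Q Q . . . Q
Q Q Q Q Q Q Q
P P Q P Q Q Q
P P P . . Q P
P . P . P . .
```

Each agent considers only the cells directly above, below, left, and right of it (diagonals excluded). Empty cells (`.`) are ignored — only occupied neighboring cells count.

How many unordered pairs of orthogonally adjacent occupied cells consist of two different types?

Scan each occupied cell's neighbors to the right and below so each pair is counted once.
From row 0: 0 unlike of 4 pairs (running 0/4).
From row 1: 3 unlike of 13 pairs (running 3/17).
From row 2: 5 unlike of 11 pairs (running 8/28).
From row 3: 1 unlike of 5 pairs (running 9/33).
Total adjacent occupied pairs: 33; unlike-type pairs: 9.

9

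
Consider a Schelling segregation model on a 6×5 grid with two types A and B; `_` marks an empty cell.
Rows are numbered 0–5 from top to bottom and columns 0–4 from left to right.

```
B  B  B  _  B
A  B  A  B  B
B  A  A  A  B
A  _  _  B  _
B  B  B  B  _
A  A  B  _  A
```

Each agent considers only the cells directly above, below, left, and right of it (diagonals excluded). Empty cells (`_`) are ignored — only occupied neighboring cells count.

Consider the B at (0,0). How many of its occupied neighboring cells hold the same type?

1

Occupied neighbors of (0,0): (1,0)=A, (0,1)=B.
Same type (B): 1 of 2.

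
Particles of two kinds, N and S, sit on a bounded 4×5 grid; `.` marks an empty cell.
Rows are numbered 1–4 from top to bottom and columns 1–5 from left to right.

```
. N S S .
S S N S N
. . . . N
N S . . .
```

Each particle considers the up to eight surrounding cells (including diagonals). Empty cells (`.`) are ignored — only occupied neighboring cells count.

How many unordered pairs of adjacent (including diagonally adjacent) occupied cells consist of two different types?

Scan each occupied cell's neighbors to the right and below (and the two forward diagonals) so each pair is counted once.
From row 1: 6 unlike of 11 pairs (running 6/11).
From row 2: 4 unlike of 6 pairs (running 10/17).
From row 4: 1 unlike of 1 pairs (running 11/18).
Total adjacent occupied pairs: 18; unlike-type pairs: 11.

11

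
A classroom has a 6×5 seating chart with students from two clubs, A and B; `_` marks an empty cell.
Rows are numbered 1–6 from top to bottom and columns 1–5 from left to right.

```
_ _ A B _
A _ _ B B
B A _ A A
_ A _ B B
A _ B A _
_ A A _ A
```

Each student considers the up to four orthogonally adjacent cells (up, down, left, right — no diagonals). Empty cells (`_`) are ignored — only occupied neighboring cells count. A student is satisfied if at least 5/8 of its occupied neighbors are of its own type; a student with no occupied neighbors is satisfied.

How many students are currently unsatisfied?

Row 1: (1,3)A 0/1 unhappy · (1,4)B 1/2 unhappy
Row 2: (2,1)A 0/1 unhappy · (2,4)B 2/3 ok · (2,5)B 1/2 unhappy
Row 3: (3,1)B 0/2 unhappy · (3,2)A 1/2 unhappy · (3,4)A 1/3 unhappy · (3,5)A 1/3 unhappy
Row 4: (4,2)A 1/1 ok · (4,4)B 1/3 unhappy · (4,5)B 1/2 unhappy
Row 5: (5,1)A 0/0 ok · (5,3)B 0/2 unhappy · (5,4)A 0/2 unhappy
Row 6: (6,2)A 1/1 ok · (6,3)A 1/2 unhappy · (6,5)A 0/0 ok
Unsatisfied: (1,3), (1,4), (2,1), (2,5), (3,1), (3,2), (3,4), (3,5), (4,4), (4,5), (5,3), (5,4), (6,3) — 13 in total.

13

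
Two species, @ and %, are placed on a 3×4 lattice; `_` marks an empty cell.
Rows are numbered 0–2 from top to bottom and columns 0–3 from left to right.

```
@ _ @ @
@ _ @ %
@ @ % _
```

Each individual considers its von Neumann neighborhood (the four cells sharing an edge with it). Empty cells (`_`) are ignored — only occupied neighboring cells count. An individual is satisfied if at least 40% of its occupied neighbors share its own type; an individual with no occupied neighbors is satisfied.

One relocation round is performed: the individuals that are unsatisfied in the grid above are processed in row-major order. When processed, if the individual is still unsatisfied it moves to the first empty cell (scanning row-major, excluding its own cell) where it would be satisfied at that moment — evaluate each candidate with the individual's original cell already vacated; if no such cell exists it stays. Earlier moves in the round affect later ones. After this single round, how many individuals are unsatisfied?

Initially unsatisfied (in order): (1,2), (1,3), (2,2).
  (1,2) → (0,1).
  (1,3) → (1,2).
  (2,2): now satisfied by earlier moves; stays.
Resulting grid:
@ @ @ @
@ _ % _
@ @ % _
All satisfied now.

0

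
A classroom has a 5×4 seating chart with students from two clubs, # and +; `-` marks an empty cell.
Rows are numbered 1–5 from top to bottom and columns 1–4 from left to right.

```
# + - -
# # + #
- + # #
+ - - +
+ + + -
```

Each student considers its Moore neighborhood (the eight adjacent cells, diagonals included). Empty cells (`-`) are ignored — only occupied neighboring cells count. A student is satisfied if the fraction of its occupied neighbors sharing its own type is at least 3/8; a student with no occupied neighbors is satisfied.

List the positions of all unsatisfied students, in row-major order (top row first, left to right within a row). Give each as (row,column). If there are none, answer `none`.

(1,2), (2,3), (4,4)

Row 1: (1,1)# 2/3 ✓ · (1,2)+ 1/4 ✗
Row 2: (2,1)# 2/4 ✓ · (2,2)# 3/6 ✓ · (2,3)+ 2/6 ✗ · (2,4)# 2/3 ✓
Row 3: (3,2)+ 2/5 ✓ · (3,3)# 3/6 ✓ · (3,4)# 2/4 ✓
Row 4: (4,1)+ 3/3 ✓ · (4,4)+ 1/3 ✗
Row 5: (5,1)+ 2/2 ✓ · (5,2)+ 3/3 ✓ · (5,3)+ 2/2 ✓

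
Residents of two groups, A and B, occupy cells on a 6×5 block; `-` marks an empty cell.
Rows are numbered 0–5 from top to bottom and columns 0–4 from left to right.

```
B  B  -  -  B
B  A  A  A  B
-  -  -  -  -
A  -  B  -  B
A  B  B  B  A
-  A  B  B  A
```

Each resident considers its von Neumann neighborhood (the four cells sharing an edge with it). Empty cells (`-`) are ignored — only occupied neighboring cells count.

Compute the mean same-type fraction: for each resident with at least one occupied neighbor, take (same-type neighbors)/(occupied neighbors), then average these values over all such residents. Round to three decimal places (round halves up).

0.600

Row 0: (0,0)B 2/2 · (0,1)B 1/2 · (0,4)B 1/1
Row 1: (1,0)B 1/2 · (1,1)A 1/3 · (1,2)A 2/2 · (1,3)A 1/2 · (1,4)B 1/2
Row 3: (3,0)A 1/1 · (3,2)B 1/1 · (3,4)B 0/1
Row 4: (4,0)A 1/2 · (4,1)B 1/3 · (4,2)B 4/4 · (4,3)B 2/3 · (4,4)A 1/3
Row 5: (5,1)A 0/2 · (5,2)B 2/3 · (5,3)B 2/3 · (5,4)A 1/2
Sum over 20 residents: 2/2 + 1/2 + 1/1 + 1/2 + 1/3 + 2/2 + 1/2 + 1/2 + 1/1 + 1/1 + 0/1 + 1/2 + 1/3 + 4/4 + 2/3 + 1/3 + 0/2 + 2/3 + 2/3 + 1/2 = 12; mean = 12 ÷ 20 = 3/5 = 0.6 → 0.600.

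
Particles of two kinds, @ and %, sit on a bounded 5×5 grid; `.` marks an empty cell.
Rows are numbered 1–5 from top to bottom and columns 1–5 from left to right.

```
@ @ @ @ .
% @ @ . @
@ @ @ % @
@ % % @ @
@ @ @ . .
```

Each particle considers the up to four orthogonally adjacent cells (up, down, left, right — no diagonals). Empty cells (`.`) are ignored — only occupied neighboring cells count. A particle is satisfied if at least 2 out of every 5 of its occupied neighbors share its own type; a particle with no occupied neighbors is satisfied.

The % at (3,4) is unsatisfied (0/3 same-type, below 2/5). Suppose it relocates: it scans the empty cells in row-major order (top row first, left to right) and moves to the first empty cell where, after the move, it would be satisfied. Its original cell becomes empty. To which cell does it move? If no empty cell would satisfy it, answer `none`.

none

Vacating (3,4). Empty cells in order:
  (1,5): 0/2 same-type → still unsatisfied.
  (2,4): 0/3 same-type → still unsatisfied.
  (5,4): 0/2 same-type → still unsatisfied.
  (5,5): 0/1 same-type → still unsatisfied.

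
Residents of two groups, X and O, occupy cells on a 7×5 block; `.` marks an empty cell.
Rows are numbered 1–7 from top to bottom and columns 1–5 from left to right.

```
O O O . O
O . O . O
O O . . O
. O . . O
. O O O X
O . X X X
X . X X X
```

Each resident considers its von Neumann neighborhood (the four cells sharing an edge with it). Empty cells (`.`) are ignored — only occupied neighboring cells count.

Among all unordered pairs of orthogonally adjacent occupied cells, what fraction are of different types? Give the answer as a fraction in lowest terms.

Scan each occupied cell's neighbors to the right and below so each pair is counted once.
From row 1: 0 unlike of 5 pairs (running 0/5).
From row 2: 0 unlike of 2 pairs (running 0/7).
From row 3: 0 unlike of 3 pairs (running 0/10).
From row 4: 1 unlike of 2 pairs (running 1/12).
From row 5: 3 unlike of 6 pairs (running 4/18).
From row 6: 1 unlike of 6 pairs (running 5/24).
From row 7: 0 unlike of 2 pairs (running 5/26).
Total adjacent occupied pairs: 26; unlike-type pairs: 5.
5/26 is already in lowest terms.

5/26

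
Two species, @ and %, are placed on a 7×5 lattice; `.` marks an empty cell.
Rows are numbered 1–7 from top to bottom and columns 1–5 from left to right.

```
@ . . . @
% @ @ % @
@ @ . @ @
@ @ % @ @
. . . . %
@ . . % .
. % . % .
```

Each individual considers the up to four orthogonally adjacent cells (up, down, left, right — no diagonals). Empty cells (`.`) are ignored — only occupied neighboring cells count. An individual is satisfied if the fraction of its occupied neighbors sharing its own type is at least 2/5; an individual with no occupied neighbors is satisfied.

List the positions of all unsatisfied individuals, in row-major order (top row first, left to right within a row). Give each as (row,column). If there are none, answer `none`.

(1,1), (2,1), (2,4), (4,3), (5,5)

(1,1)@ 0/1 not
(1,5)@ 1/1 satisfied
(2,1)% 0/3 not
(2,2)@ 2/3 satisfied
(2,3)@ 1/2 satisfied
(2,4)% 0/3 not
(2,5)@ 2/3 satisfied
(3,1)@ 2/3 satisfied
(3,2)@ 3/3 satisfied
(3,4)@ 2/3 satisfied
(3,5)@ 3/3 satisfied
(4,1)@ 2/2 satisfied
(4,2)@ 2/3 satisfied
(4,3)% 0/2 not
(4,4)@ 2/3 satisfied
(4,5)@ 2/3 satisfied
(5,5)% 0/1 not
(6,1)@ 0/0 satisfied
(6,4)% 1/1 satisfied
(7,2)% 0/0 satisfied
(7,4)% 1/1 satisfied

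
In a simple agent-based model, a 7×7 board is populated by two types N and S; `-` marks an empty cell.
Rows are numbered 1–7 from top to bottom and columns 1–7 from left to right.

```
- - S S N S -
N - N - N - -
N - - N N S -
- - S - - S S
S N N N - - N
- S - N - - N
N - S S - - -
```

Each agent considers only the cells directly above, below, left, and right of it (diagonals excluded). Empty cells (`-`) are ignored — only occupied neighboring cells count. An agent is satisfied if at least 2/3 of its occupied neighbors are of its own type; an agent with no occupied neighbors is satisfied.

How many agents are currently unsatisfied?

(1,3)S 1/2 unhappy
(1,4)S 1/2 unhappy
(1,5)N 1/3 unhappy
(1,6)S 0/1 unhappy
(2,1)N 1/1 ok
(2,3)N 0/1 unhappy
(2,5)N 2/2 ok
(3,1)N 1/1 ok
(3,4)N 1/1 ok
(3,5)N 2/3 ok
(3,6)S 1/2 unhappy
(4,3)S 0/1 unhappy
(4,6)S 2/2 ok
(4,7)S 1/2 unhappy
(5,1)S 0/1 unhappy
(5,2)N 1/3 unhappy
(5,3)N 2/3 ok
(5,4)N 2/2 ok
(5,7)N 1/2 unhappy
(6,2)S 0/1 unhappy
(6,4)N 1/2 unhappy
(6,7)N 1/1 ok
(7,1)N 0/0 ok
(7,3)S 1/1 ok
(7,4)S 1/2 unhappy
Unsatisfied: (1,3), (1,4), (1,5), (1,6), (2,3), (3,6), (4,3), (4,7), (5,1), (5,2), (5,7), (6,2), (6,4), (7,4) — 14 in total.

14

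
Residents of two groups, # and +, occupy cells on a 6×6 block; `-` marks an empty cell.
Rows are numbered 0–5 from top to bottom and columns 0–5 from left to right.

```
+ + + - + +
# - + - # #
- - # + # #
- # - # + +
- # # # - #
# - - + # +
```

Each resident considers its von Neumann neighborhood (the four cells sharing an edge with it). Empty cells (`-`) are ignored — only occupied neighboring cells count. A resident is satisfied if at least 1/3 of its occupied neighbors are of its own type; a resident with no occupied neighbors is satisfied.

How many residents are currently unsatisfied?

7

Row 0: (0,0)+ 1/2 ok · (0,1)+ 2/2 ok · (0,2)+ 2/2 ok · (0,4)+ 1/2 ok · (0,5)+ 1/2 ok
Row 1: (1,0)# 0/1 unhappy · (1,2)+ 1/2 ok · (1,4)# 2/3 ok · (1,5)# 2/3 ok
Row 2: (2,2)# 0/2 unhappy · (2,3)+ 0/3 unhappy · (2,4)# 2/4 ok · (2,5)# 2/3 ok
Row 3: (3,1)# 1/1 ok · (3,3)# 1/3 ok · (3,4)+ 1/3 ok · (3,5)+ 1/3 ok
Row 4: (4,1)# 2/2 ok · (4,2)# 2/2 ok · (4,3)# 2/3 ok · (4,5)# 0/2 unhappy
Row 5: (5,0)# 0/0 ok · (5,3)+ 0/2 unhappy · (5,4)# 0/2 unhappy · (5,5)+ 0/2 unhappy
Unsatisfied: (1,0), (2,2), (2,3), (4,5), (5,3), (5,4), (5,5) — 7 in total.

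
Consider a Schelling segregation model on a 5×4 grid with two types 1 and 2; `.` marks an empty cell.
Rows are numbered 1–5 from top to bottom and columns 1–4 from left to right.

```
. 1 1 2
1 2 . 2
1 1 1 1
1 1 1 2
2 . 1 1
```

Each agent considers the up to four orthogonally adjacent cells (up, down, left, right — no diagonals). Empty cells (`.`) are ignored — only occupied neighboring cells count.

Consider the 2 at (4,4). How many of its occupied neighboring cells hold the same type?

0

Occupied neighbors of (4,4): (3,4)=1, (5,4)=1, (4,3)=1.
Same type (2): 0 of 3.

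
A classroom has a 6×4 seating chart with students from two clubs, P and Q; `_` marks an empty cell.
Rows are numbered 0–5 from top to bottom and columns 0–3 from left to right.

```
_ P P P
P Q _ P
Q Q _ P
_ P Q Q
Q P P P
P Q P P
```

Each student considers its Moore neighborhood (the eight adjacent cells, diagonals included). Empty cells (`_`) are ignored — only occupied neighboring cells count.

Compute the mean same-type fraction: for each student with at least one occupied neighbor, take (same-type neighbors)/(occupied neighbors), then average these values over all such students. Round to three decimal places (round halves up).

(0,1)P 2/3
(0,2)P 3/4
(0,3)P 2/2
(1,0)P 1/4
(1,1)Q 2/5
(1,3)P 3/3
(2,0)Q 2/4
(2,1)Q 3/5
(2,3)P 1/3
(3,1)P 2/6
(3,2)Q 2/7
(3,3)Q 1/4
(4,0)Q 1/4
(4,1)P 4/7
(4,2)P 5/8
(4,3)P 3/5
(5,0)P 1/3
(5,1)Q 1/5
(5,2)P 4/5
(5,3)P 3/3
Sum over 20 students: 2/3 + 3/4 + 2/2 + 1/4 + 2/5 + 3/3 + 2/4 + 3/5 + 1/3 + 2/6 + 2/7 + 1/4 + 1/4 + 4/7 + 5/8 + 3/5 + 1/3 + 1/5 + 4/5 + 3/3 = 9029/840; mean = 9029/840 ÷ 20 = 9029/16800 = 0.537440… → 0.537.

0.537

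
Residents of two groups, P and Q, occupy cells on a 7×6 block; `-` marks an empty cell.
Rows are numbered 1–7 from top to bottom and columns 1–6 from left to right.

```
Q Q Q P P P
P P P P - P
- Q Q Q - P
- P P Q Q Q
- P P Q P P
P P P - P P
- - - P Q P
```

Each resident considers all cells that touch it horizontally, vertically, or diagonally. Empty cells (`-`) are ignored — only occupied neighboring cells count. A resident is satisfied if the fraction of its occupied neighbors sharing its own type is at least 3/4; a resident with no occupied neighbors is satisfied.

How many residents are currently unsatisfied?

24

(1,1)Q 1/3 not
(1,2)Q 2/5 not
(1,3)Q 1/5 not
(1,4)P 3/4 satisfied
(1,5)P 4/4 satisfied
(1,6)P 2/2 satisfied
(2,1)P 1/4 not
(2,2)P 2/7 not
(2,3)P 3/8 not
(2,4)P 3/6 not
(2,6)P 3/3 satisfied
(3,2)Q 1/6 not
(3,3)Q 3/8 not
(3,4)Q 3/6 not
(3,6)P 1/3 not
(4,2)P 3/5 not
(4,3)P 3/8 not
(4,4)Q 4/7 not
(4,5)Q 4/7 not
(4,6)Q 1/4 not
(5,2)P 6/6 satisfied
(5,3)P 5/7 not
(5,4)Q 2/7 not
(5,5)P 3/7 not
(5,6)P 3/5 not
(6,1)P 2/2 satisfied
(6,2)P 4/4 satisfied
(6,3)P 4/5 satisfied
(6,5)P 5/7 not
(6,6)P 4/5 satisfied
(7,4)P 2/3 not
(7,5)Q 0/4 not
(7,6)P 2/3 not
Unsatisfied: (1,1), (1,2), (1,3), (2,1), (2,2), (2,3), (2,4), (3,2), (3,3), (3,4), (3,6), (4,2), (4,3), (4,4), (4,5), (4,6), (5,3), (5,4), (5,5), (5,6), (6,5), (7,4), (7,5), (7,6) — 24 in total.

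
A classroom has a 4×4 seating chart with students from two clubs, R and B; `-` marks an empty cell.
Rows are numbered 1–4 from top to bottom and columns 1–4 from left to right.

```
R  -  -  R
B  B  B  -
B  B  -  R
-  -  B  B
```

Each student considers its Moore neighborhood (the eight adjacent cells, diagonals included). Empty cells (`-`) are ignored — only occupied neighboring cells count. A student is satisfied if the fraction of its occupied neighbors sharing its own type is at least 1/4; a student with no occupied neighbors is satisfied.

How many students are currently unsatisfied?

3

(1,1)R 0/2 not
(1,4)R 0/1 not
(2,1)B 3/4 satisfied
(2,2)B 4/5 satisfied
(2,3)B 2/4 satisfied
(3,1)B 3/3 satisfied
(3,2)B 5/5 satisfied
(3,4)R 0/3 not
(4,3)B 2/3 satisfied
(4,4)B 1/2 satisfied
Unsatisfied: (1,1), (1,4), (3,4) — 3 in total.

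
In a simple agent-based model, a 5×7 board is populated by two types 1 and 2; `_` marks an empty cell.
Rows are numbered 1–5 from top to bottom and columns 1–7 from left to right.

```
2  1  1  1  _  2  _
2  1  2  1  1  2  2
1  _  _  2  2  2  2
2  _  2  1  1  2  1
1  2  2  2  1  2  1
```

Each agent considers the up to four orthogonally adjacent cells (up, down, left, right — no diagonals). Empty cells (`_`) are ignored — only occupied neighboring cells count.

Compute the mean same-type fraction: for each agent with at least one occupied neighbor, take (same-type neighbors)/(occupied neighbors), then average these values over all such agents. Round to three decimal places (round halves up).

Row 1: (1,1)2 1/2 · (1,2)1 2/3 · (1,3)1 2/3 · (1,4)1 2/2 · (1,6)2 1/1
Row 2: (2,1)2 1/3 · (2,2)1 1/3 · (2,3)2 0/3 · (2,4)1 2/4 · (2,5)1 1/3 · (2,6)2 3/4 · (2,7)2 2/2
Row 3: (3,1)1 0/2 · (3,4)2 1/3 · (3,5)2 2/4 · (3,6)2 4/4 · (3,7)2 2/3
Row 4: (4,1)2 0/2 · (4,3)2 1/2 · (4,4)1 1/4 · (4,5)1 2/4 · (4,6)2 2/4 · (4,7)1 1/3
Row 5: (5,1)1 0/2 · (5,2)2 1/2 · (5,3)2 3/3 · (5,4)2 1/3 · (5,5)1 1/3 · (5,6)2 1/3 · (5,7)1 1/2
Sum over 30 agents: 1/2 + 2/3 + 2/3 + 2/2 + 1/1 + 1/3 + 1/3 + 0/3 + 2/4 + 1/3 + 3/4 + 2/2 + 0/2 + 1/3 + 2/4 + 4/4 + 2/3 + 0/2 + 1/2 + 1/4 + 2/4 + 2/4 + 1/3 + 0/2 + 1/2 + 3/3 + 1/3 + 1/3 + 1/3 + 1/2 = 44/3; mean = 44/3 ÷ 30 = 22/45 = 0.488888… → 0.489.

0.489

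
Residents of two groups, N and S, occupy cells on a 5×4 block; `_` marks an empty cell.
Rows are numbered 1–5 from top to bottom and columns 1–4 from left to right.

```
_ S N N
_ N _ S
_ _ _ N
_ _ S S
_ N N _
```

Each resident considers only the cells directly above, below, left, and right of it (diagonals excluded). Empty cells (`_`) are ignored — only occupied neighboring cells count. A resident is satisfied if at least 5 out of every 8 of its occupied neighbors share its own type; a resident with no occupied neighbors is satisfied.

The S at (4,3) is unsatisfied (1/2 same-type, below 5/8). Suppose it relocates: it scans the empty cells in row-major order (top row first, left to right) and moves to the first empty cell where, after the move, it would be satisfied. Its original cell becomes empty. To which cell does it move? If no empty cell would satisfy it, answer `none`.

Vacating (4,3). Empty cells in order:
  (1,1): 1/1 same-type → satisfied — stop here.

(1,1)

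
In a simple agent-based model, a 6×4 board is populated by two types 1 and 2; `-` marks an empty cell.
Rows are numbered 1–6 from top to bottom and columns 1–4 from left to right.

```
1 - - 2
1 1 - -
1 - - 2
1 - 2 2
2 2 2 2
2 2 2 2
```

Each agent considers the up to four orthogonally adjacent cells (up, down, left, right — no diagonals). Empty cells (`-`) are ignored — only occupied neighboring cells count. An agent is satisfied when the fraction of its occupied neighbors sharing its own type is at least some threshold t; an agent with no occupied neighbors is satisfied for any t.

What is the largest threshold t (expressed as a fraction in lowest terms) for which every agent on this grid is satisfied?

(1,1)1 1/1
(1,4)2 — no occupied neighbors
(2,1)1 3/3
(2,2)1 1/1
(3,1)1 2/2
(3,4)2 1/1
(4,1)1 1/2
(4,3)2 2/2
(4,4)2 3/3
(5,1)2 2/3
(5,2)2 3/3
(5,3)2 4/4
(5,4)2 3/3
(6,1)2 2/2
(6,2)2 3/3
(6,3)2 3/3
(6,4)2 2/2
The smallest same-type fraction is 1/2 at (4,1), which reduces to 1/2. Any threshold above that leaves this agent unsatisfied.

1/2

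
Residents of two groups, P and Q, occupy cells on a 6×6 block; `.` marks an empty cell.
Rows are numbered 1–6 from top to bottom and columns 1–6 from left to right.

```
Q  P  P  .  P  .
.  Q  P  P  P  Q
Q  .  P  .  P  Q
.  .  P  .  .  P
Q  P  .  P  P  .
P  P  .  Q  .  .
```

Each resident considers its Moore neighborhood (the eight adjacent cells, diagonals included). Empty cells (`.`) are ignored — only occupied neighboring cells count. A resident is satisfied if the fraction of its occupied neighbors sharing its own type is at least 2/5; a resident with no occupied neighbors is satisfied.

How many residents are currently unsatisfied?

(1,1)Q 1/2 satisfied
(1,2)P 2/4 satisfied
(1,3)P 3/4 satisfied
(1,5)P 2/3 satisfied
(2,2)Q 2/6 not
(2,3)P 4/5 satisfied
(2,4)P 6/6 satisfied
(2,5)P 3/5 satisfied
(2,6)Q 1/4 not
(3,1)Q 1/1 satisfied
(3,3)P 3/4 satisfied
(3,5)P 3/5 satisfied
(3,6)Q 1/4 not
(4,3)P 3/3 satisfied
(4,6)P 2/3 satisfied
(5,1)Q 0/3 not
(5,2)P 3/4 satisfied
(5,4)P 2/3 satisfied
(5,5)P 2/3 satisfied
(6,1)P 2/3 satisfied
(6,2)P 2/3 satisfied
(6,4)Q 0/2 not
Unsatisfied: (2,2), (2,6), (3,6), (5,1), (6,4) — 5 in total.

5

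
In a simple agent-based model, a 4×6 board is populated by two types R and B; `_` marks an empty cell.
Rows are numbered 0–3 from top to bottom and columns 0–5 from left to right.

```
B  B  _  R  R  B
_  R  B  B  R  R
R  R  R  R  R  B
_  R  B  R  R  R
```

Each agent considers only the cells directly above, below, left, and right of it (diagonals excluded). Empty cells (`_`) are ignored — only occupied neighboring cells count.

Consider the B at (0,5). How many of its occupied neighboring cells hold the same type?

0

Occupied neighbors of (0,5): (1,5)=R, (0,4)=R.
Same type (B): 0 of 2.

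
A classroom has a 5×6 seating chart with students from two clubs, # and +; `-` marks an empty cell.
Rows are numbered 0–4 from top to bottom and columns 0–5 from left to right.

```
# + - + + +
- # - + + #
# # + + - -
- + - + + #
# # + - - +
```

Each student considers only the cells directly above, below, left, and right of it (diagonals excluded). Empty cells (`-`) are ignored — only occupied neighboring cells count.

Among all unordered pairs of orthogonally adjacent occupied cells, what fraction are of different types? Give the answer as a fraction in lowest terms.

Scan each occupied cell's neighbors to the right and below so each pair is counted once.
From row 0: 3 unlike of 7 pairs (running 3/7).
From row 1: 1 unlike of 4 pairs (running 4/11).
From row 2: 2 unlike of 5 pairs (running 6/16).
From row 3: 3 unlike of 4 pairs (running 9/20).
From row 4: 1 unlike of 2 pairs (running 10/22).
Total adjacent occupied pairs: 22; unlike-type pairs: 10.
10/22 reduces to 5/11.

5/11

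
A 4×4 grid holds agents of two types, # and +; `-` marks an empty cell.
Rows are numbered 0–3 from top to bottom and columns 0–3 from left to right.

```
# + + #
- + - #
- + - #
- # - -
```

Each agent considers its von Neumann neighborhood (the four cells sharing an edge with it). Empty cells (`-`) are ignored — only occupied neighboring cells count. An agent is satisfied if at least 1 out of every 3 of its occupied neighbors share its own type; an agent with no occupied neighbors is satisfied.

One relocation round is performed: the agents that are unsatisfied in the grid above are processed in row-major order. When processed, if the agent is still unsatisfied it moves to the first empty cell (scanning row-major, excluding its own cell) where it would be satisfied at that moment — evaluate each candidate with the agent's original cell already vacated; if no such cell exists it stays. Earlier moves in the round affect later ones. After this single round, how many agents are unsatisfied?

0

Initially unsatisfied (in order): (0,0), (3,1).
  (0,0) → (1,2).
  (3,1) → (2,2).
Resulting grid:
- + + #
- + # #
- + # #
- - - -
All satisfied now.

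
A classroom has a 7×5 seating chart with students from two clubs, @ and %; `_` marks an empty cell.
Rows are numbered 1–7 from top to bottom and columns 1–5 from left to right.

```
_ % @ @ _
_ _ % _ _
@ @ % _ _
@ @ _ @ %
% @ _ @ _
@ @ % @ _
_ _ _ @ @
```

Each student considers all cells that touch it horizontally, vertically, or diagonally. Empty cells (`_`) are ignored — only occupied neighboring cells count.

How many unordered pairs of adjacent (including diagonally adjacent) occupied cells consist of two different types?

19

Scan each occupied cell's neighbors to the right and below (and the two forward diagonals) so each pair is counted once.
From row 1: 3 unlike of 5 pairs (running 3/5).
From row 2: 1 unlike of 2 pairs (running 4/7).
From row 3: 3 unlike of 8 pairs (running 7/15).
From row 4: 4 unlike of 8 pairs (running 11/23).
From row 5: 5 unlike of 8 pairs (running 16/31).
From row 6: 3 unlike of 6 pairs (running 19/37).
From row 7: 0 unlike of 1 pairs (running 19/38).
Total adjacent occupied pairs: 38; unlike-type pairs: 19.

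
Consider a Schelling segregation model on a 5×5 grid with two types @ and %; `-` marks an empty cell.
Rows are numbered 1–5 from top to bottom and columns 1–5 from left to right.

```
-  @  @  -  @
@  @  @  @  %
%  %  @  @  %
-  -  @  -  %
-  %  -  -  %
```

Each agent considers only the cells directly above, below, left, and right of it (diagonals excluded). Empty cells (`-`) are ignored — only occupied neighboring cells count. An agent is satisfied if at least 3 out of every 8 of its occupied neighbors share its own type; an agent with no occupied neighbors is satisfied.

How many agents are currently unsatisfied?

Row 1: (1,2)@ 2/2 ✓ · (1,3)@ 2/2 ✓ · (1,5)@ 0/1 ✗
Row 2: (2,1)@ 1/2 ✓ · (2,2)@ 3/4 ✓ · (2,3)@ 4/4 ✓ · (2,4)@ 2/3 ✓ · (2,5)% 1/3 ✗
Row 3: (3,1)% 1/2 ✓ · (3,2)% 1/3 ✗ · (3,3)@ 3/4 ✓ · (3,4)@ 2/3 ✓ · (3,5)% 2/3 ✓
Row 4: (4,3)@ 1/1 ✓ · (4,5)% 2/2 ✓
Row 5: (5,2)% 0/0 ✓ · (5,5)% 1/1 ✓
Unsatisfied: (1,5), (2,5), (3,2) — 3 in total.

3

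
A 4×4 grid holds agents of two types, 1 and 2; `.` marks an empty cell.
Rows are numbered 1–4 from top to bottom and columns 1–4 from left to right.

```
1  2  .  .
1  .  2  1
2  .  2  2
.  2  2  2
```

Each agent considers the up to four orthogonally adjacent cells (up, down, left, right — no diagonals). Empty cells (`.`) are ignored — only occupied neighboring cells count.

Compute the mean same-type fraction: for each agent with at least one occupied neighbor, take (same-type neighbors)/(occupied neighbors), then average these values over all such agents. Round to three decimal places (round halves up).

0.561

Row 1: (1,1)1 1/2 · (1,2)2 0/1
Row 2: (2,1)1 1/2 · (2,3)2 1/2 · (2,4)1 0/2
Row 3: (3,1)2 0/1 · (3,3)2 3/3 · (3,4)2 2/3
Row 4: (4,2)2 1/1 · (4,3)2 3/3 · (4,4)2 2/2
Sum over 11 agents: 1/2 + 0/1 + 1/2 + 1/2 + 0/2 + 0/1 + 3/3 + 2/3 + 1/1 + 3/3 + 2/2 = 37/6; mean = 37/6 ÷ 11 = 37/66 = 0.560606… → 0.561.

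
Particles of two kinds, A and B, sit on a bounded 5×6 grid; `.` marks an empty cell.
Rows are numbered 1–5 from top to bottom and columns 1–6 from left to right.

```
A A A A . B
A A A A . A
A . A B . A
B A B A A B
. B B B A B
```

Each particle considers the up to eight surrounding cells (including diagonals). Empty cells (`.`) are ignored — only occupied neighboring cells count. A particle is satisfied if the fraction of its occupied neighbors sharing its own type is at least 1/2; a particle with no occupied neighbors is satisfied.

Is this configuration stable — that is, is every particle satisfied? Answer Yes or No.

(1,1)A 3/3 satisfied
(1,2)A 5/5 satisfied
(1,3)A 5/5 satisfied
(1,4)A 3/3 satisfied
(1,6)B 0/1 not
(2,1)A 4/4 satisfied
(2,2)A 7/7 satisfied
(2,3)A 6/7 satisfied
(2,4)A 4/5 satisfied
(2,6)A 1/2 satisfied
(3,1)A 3/4 satisfied
(3,3)A 5/7 satisfied
(3,4)B 1/6 not
(3,6)A 2/3 satisfied
(4,1)B 1/3 not
(4,2)A 2/6 not
(4,3)B 4/7 satisfied
(4,4)A 3/7 not
(4,5)A 3/7 not
(4,6)B 1/4 not
(5,2)B 3/4 satisfied
(5,3)B 3/5 satisfied
(5,4)B 2/5 not
(5,5)A 2/5 not
(5,6)B 1/3 not
For instance (1,6) has only 0/1 same-type neighbors, below 1/2.

No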